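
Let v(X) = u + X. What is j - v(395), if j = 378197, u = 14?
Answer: 377788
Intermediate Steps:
v(X) = 14 + X
j - v(395) = 378197 - (14 + 395) = 378197 - 1*409 = 378197 - 409 = 377788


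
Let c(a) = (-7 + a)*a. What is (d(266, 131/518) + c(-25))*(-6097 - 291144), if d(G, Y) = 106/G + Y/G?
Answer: -4683050596257/19684 ≈ -2.3791e+8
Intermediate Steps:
c(a) = a*(-7 + a)
(d(266, 131/518) + c(-25))*(-6097 - 291144) = ((106 + 131/518)/266 - 25*(-7 - 25))*(-6097 - 291144) = ((106 + 131*(1/518))/266 - 25*(-32))*(-297241) = ((106 + 131/518)/266 + 800)*(-297241) = ((1/266)*(55039/518) + 800)*(-297241) = (55039/137788 + 800)*(-297241) = (110285439/137788)*(-297241) = -4683050596257/19684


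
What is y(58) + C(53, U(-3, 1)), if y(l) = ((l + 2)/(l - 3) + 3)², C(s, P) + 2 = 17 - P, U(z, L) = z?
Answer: 4203/121 ≈ 34.736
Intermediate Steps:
C(s, P) = 15 - P (C(s, P) = -2 + (17 - P) = 15 - P)
y(l) = (3 + (2 + l)/(-3 + l))² (y(l) = ((2 + l)/(-3 + l) + 3)² = (3 + (2 + l)/(-3 + l))²)
y(58) + C(53, U(-3, 1)) = (-7 + 4*58)²/(-3 + 58)² + (15 - 1*(-3)) = (-7 + 232)²/55² + (15 + 3) = 225²*(1/3025) + 18 = 50625*(1/3025) + 18 = 2025/121 + 18 = 4203/121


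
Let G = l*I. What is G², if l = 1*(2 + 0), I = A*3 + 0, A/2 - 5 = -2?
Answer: 1296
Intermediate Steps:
A = 6 (A = 10 + 2*(-2) = 10 - 4 = 6)
I = 18 (I = 6*3 + 0 = 18 + 0 = 18)
l = 2 (l = 1*2 = 2)
G = 36 (G = 2*18 = 36)
G² = 36² = 1296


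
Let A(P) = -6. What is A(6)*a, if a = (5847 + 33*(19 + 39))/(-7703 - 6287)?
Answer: 23283/6995 ≈ 3.3285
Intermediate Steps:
a = -7761/13990 (a = (5847 + 33*58)/(-13990) = (5847 + 1914)*(-1/13990) = 7761*(-1/13990) = -7761/13990 ≈ -0.55475)
A(6)*a = -6*(-7761/13990) = 23283/6995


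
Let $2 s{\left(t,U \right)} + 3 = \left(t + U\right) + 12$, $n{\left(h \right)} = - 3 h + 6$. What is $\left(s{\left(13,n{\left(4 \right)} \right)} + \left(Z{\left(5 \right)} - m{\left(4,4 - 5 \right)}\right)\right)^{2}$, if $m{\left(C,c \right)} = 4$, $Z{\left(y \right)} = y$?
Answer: $81$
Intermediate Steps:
$n{\left(h \right)} = 6 - 3 h$
$s{\left(t,U \right)} = \frac{9}{2} + \frac{U}{2} + \frac{t}{2}$ ($s{\left(t,U \right)} = - \frac{3}{2} + \frac{\left(t + U\right) + 12}{2} = - \frac{3}{2} + \frac{\left(U + t\right) + 12}{2} = - \frac{3}{2} + \frac{12 + U + t}{2} = - \frac{3}{2} + \left(6 + \frac{U}{2} + \frac{t}{2}\right) = \frac{9}{2} + \frac{U}{2} + \frac{t}{2}$)
$\left(s{\left(13,n{\left(4 \right)} \right)} + \left(Z{\left(5 \right)} - m{\left(4,4 - 5 \right)}\right)\right)^{2} = \left(\left(\frac{9}{2} + \frac{6 - 12}{2} + \frac{1}{2} \cdot 13\right) + \left(5 - 4\right)\right)^{2} = \left(\left(\frac{9}{2} + \frac{6 - 12}{2} + \frac{13}{2}\right) + \left(5 - 4\right)\right)^{2} = \left(\left(\frac{9}{2} + \frac{1}{2} \left(-6\right) + \frac{13}{2}\right) + 1\right)^{2} = \left(\left(\frac{9}{2} - 3 + \frac{13}{2}\right) + 1\right)^{2} = \left(8 + 1\right)^{2} = 9^{2} = 81$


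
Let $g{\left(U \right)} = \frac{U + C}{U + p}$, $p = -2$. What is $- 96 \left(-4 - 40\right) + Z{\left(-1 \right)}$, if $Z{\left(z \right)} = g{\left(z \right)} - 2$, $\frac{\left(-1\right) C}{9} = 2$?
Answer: $\frac{12685}{3} \approx 4228.3$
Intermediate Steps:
$C = -18$ ($C = \left(-9\right) 2 = -18$)
$g{\left(U \right)} = \frac{-18 + U}{-2 + U}$ ($g{\left(U \right)} = \frac{U - 18}{U - 2} = \frac{-18 + U}{-2 + U}$)
$Z{\left(z \right)} = -2 + \frac{-18 + z}{-2 + z}$ ($Z{\left(z \right)} = \frac{-18 + z}{-2 + z} - 2 = -2 + \frac{-18 + z}{-2 + z}$)
$- 96 \left(-4 - 40\right) + Z{\left(-1 \right)} = - 96 \left(-4 - 40\right) + \frac{-14 - -1}{-2 - 1} = - 96 \left(-4 - 40\right) + \frac{-14 + 1}{-3} = \left(-96\right) \left(-44\right) - - \frac{13}{3} = 4224 + \frac{13}{3} = \frac{12685}{3}$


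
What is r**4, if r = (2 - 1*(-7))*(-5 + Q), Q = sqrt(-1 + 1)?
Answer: 4100625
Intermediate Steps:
Q = 0 (Q = sqrt(0) = 0)
r = -45 (r = (2 - 1*(-7))*(-5 + 0) = (2 + 7)*(-5) = 9*(-5) = -45)
r**4 = (-45)**4 = 4100625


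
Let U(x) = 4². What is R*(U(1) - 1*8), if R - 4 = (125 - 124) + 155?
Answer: 1280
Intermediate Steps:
U(x) = 16
R = 160 (R = 4 + ((125 - 124) + 155) = 4 + (1 + 155) = 4 + 156 = 160)
R*(U(1) - 1*8) = 160*(16 - 1*8) = 160*(16 - 8) = 160*8 = 1280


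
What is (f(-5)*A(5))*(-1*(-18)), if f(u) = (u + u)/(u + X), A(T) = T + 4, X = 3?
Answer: 810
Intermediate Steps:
A(T) = 4 + T
f(u) = 2*u/(3 + u) (f(u) = (u + u)/(u + 3) = (2*u)/(3 + u) = 2*u/(3 + u))
(f(-5)*A(5))*(-1*(-18)) = ((2*(-5)/(3 - 5))*(4 + 5))*(-1*(-18)) = ((2*(-5)/(-2))*9)*18 = ((2*(-5)*(-1/2))*9)*18 = (5*9)*18 = 45*18 = 810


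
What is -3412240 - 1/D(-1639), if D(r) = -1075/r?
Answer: -3668159639/1075 ≈ -3.4122e+6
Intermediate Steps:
-3412240 - 1/D(-1639) = -3412240 - 1/((-1075/(-1639))) = -3412240 - 1/((-1075*(-1/1639))) = -3412240 - 1/1075/1639 = -3412240 - 1*1639/1075 = -3412240 - 1639/1075 = -3668159639/1075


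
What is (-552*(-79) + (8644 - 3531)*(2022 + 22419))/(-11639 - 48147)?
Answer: -125010441/59786 ≈ -2091.0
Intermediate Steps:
(-552*(-79) + (8644 - 3531)*(2022 + 22419))/(-11639 - 48147) = (43608 + 5113*24441)/(-59786) = (43608 + 124966833)*(-1/59786) = 125010441*(-1/59786) = -125010441/59786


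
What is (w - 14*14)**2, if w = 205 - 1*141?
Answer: 17424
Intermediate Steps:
w = 64 (w = 205 - 141 = 64)
(w - 14*14)**2 = (64 - 14*14)**2 = (64 - 1*196)**2 = (64 - 196)**2 = (-132)**2 = 17424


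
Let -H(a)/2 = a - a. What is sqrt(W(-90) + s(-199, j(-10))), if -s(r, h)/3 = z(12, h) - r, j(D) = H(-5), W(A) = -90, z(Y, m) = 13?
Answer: 11*I*sqrt(6) ≈ 26.944*I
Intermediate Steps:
H(a) = 0 (H(a) = -2*(a - a) = -2*0 = 0)
j(D) = 0
s(r, h) = -39 + 3*r (s(r, h) = -3*(13 - r) = -39 + 3*r)
sqrt(W(-90) + s(-199, j(-10))) = sqrt(-90 + (-39 + 3*(-199))) = sqrt(-90 + (-39 - 597)) = sqrt(-90 - 636) = sqrt(-726) = 11*I*sqrt(6)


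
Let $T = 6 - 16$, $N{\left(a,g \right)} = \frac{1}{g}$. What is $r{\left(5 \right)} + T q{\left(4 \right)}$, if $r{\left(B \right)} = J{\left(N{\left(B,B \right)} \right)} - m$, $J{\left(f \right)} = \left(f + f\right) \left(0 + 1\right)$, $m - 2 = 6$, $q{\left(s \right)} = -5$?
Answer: $\frac{212}{5} \approx 42.4$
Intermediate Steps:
$m = 8$ ($m = 2 + 6 = 8$)
$J{\left(f \right)} = 2 f$ ($J{\left(f \right)} = 2 f 1 = 2 f$)
$T = -10$ ($T = 6 - 16 = -10$)
$r{\left(B \right)} = -8 + \frac{2}{B}$ ($r{\left(B \right)} = \frac{2}{B} - 8 = -8 + \frac{2}{B}$)
$r{\left(5 \right)} + T q{\left(4 \right)} = \left(-8 + \frac{2}{5}\right) - -50 = \left(-8 + 2 \cdot \frac{1}{5}\right) + 50 = \left(-8 + \frac{2}{5}\right) + 50 = - \frac{38}{5} + 50 = \frac{212}{5}$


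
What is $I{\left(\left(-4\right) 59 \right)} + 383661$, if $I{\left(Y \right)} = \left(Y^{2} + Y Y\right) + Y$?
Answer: $494817$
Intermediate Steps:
$I{\left(Y \right)} = Y + 2 Y^{2}$ ($I{\left(Y \right)} = \left(Y^{2} + Y^{2}\right) + Y = 2 Y^{2} + Y = Y + 2 Y^{2}$)
$I{\left(\left(-4\right) 59 \right)} + 383661 = \left(-4\right) 59 \left(1 + 2 \left(\left(-4\right) 59\right)\right) + 383661 = - 236 \left(1 + 2 \left(-236\right)\right) + 383661 = - 236 \left(1 - 472\right) + 383661 = \left(-236\right) \left(-471\right) + 383661 = 111156 + 383661 = 494817$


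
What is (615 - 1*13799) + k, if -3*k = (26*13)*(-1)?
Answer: -39214/3 ≈ -13071.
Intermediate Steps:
k = 338/3 (k = -26*13*(-1)/3 = -338*(-1)/3 = -⅓*(-338) = 338/3 ≈ 112.67)
(615 - 1*13799) + k = (615 - 1*13799) + 338/3 = (615 - 13799) + 338/3 = -13184 + 338/3 = -39214/3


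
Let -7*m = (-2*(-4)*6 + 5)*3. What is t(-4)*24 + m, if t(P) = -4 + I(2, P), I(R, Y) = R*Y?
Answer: -2175/7 ≈ -310.71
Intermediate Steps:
t(P) = -4 + 2*P
m = -159/7 (m = -(-2*(-4)*6 + 5)*3/7 = -(8*6 + 5)*3/7 = -(48 + 5)*3/7 = -53*3/7 = -1/7*159 = -159/7 ≈ -22.714)
t(-4)*24 + m = (-4 + 2*(-4))*24 - 159/7 = (-4 - 8)*24 - 159/7 = -12*24 - 159/7 = -288 - 159/7 = -2175/7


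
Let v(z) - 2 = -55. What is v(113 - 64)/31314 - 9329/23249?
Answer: -293360503/728019186 ≈ -0.40296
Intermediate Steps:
v(z) = -53 (v(z) = 2 - 55 = -53)
v(113 - 64)/31314 - 9329/23249 = -53/31314 - 9329/23249 = -293360503/728019186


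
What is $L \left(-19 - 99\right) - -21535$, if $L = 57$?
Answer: $14809$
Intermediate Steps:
$L \left(-19 - 99\right) - -21535 = 57 \left(-19 - 99\right) - -21535 = 57 \left(-118\right) + 21535 = -6726 + 21535 = 14809$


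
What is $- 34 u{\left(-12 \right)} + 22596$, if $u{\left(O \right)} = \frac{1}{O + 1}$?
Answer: $\frac{248590}{11} \approx 22599.0$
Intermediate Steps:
$u{\left(O \right)} = \frac{1}{1 + O}$
$- 34 u{\left(-12 \right)} + 22596 = - \frac{34}{1 - 12} + 22596 = - \frac{34}{-11} + 22596 = \left(-34\right) \left(- \frac{1}{11}\right) + 22596 = \frac{34}{11} + 22596 = \frac{248590}{11}$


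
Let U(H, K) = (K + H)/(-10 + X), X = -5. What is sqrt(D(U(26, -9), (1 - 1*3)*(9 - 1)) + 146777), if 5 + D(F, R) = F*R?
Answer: 2*sqrt(8256945)/15 ≈ 383.13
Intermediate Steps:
U(H, K) = -H/15 - K/15 (U(H, K) = (K + H)/(-10 - 5) = (H + K)/(-15) = (H + K)*(-1/15) = -H/15 - K/15)
D(F, R) = -5 + F*R
sqrt(D(U(26, -9), (1 - 1*3)*(9 - 1)) + 146777) = sqrt((-5 + (-1/15*26 - 1/15*(-9))*((1 - 1*3)*(9 - 1))) + 146777) = sqrt((-5 + (-26/15 + 3/5)*((1 - 3)*8)) + 146777) = sqrt((-5 - (-34)*8/15) + 146777) = sqrt((-5 - 17/15*(-16)) + 146777) = sqrt((-5 + 272/15) + 146777) = sqrt(197/15 + 146777) = sqrt(2201852/15) = 2*sqrt(8256945)/15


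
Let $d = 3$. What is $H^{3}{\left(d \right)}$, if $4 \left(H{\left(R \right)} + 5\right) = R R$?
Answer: $- \frac{1331}{64} \approx -20.797$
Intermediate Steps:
$H{\left(R \right)} = -5 + \frac{R^{2}}{4}$ ($H{\left(R \right)} = -5 + \frac{R R}{4} = -5 + \frac{R^{2}}{4}$)
$H^{3}{\left(d \right)} = \left(-5 + \frac{3^{2}}{4}\right)^{3} = \left(-5 + \frac{1}{4} \cdot 9\right)^{3} = \left(-5 + \frac{9}{4}\right)^{3} = \left(- \frac{11}{4}\right)^{3} = - \frac{1331}{64}$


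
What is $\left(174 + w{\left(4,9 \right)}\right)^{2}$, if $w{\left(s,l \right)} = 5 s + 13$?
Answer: $42849$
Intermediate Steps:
$w{\left(s,l \right)} = 13 + 5 s$
$\left(174 + w{\left(4,9 \right)}\right)^{2} = \left(174 + \left(13 + 5 \cdot 4\right)\right)^{2} = \left(174 + \left(13 + 20\right)\right)^{2} = \left(174 + 33\right)^{2} = 207^{2} = 42849$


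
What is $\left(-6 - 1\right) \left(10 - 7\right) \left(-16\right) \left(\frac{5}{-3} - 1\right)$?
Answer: $-896$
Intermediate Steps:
$\left(-6 - 1\right) \left(10 - 7\right) \left(-16\right) \left(\frac{5}{-3} - 1\right) = \left(-7\right) 3 \left(-16\right) \left(5 \left(- \frac{1}{3}\right) - 1\right) = \left(-21\right) \left(-16\right) \left(- \frac{5}{3} - 1\right) = 336 \left(- \frac{8}{3}\right) = -896$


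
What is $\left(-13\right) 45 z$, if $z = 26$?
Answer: $-15210$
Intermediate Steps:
$\left(-13\right) 45 z = \left(-13\right) 45 \cdot 26 = \left(-585\right) 26 = -15210$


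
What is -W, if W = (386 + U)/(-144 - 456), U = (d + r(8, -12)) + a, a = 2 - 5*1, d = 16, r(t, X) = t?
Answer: 407/600 ≈ 0.67833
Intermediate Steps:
a = -3 (a = 2 - 5 = -3)
U = 21 (U = (16 + 8) - 3 = 24 - 3 = 21)
W = -407/600 (W = (386 + 21)/(-144 - 456) = 407/(-600) = 407*(-1/600) = -407/600 ≈ -0.67833)
-W = -1*(-407/600) = 407/600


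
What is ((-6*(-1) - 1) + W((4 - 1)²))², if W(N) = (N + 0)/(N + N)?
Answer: 121/4 ≈ 30.250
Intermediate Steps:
W(N) = ½ (W(N) = N/((2*N)) = N*(1/(2*N)) = ½)
((-6*(-1) - 1) + W((4 - 1)²))² = ((-6*(-1) - 1) + ½)² = ((6 - 1) + ½)² = (5 + ½)² = (11/2)² = 121/4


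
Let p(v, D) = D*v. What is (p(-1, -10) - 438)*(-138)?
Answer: 59064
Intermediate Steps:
(p(-1, -10) - 438)*(-138) = (-10*(-1) - 438)*(-138) = (10 - 438)*(-138) = -428*(-138) = 59064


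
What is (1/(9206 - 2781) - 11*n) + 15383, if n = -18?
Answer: 100107926/6425 ≈ 15581.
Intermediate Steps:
(1/(9206 - 2781) - 11*n) + 15383 = (1/(9206 - 2781) - 11*(-18)) + 15383 = (1/6425 + 198) + 15383 = 1272151/6425 + 15383 = 100107926/6425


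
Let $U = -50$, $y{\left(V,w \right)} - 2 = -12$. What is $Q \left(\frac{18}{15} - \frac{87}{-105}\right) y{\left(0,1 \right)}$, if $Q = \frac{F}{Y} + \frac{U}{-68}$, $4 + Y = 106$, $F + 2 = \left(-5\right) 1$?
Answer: $- \frac{284}{21} \approx -13.524$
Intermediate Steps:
$y{\left(V,w \right)} = -10$ ($y{\left(V,w \right)} = 2 - 12 = -10$)
$F = -7$ ($F = -2 - 5 = -7$)
$Y = 102$ ($Y = -4 + 106 = 102$)
$Q = \frac{2}{3}$ ($Q = - \frac{7}{102} - \frac{50}{-68} = \left(-7\right) \frac{1}{102} - - \frac{25}{34} = - \frac{7}{102} + \frac{25}{34} = \frac{2}{3} \approx 0.66667$)
$Q \left(\frac{18}{15} - \frac{87}{-105}\right) y{\left(0,1 \right)} = \frac{2 \left(\frac{18}{15} - \frac{87}{-105}\right)}{3} \left(-10\right) = \frac{2 \left(18 \cdot \frac{1}{15} - - \frac{29}{35}\right)}{3} \left(-10\right) = \frac{2 \left(\frac{6}{5} + \frac{29}{35}\right)}{3} \left(-10\right) = \frac{2}{3} \cdot \frac{71}{35} \left(-10\right) = \frac{142}{105} \left(-10\right) = - \frac{284}{21}$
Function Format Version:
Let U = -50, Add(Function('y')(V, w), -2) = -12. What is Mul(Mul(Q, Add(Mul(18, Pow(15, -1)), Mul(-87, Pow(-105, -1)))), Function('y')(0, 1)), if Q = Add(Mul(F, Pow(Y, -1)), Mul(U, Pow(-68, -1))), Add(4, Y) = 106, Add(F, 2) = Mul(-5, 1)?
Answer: Rational(-284, 21) ≈ -13.524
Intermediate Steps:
Function('y')(V, w) = -10 (Function('y')(V, w) = Add(2, -12) = -10)
F = -7 (F = Add(-2, Mul(-5, 1)) = Add(-2, -5) = -7)
Y = 102 (Y = Add(-4, 106) = 102)
Q = Rational(2, 3) (Q = Add(Mul(-7, Pow(102, -1)), Mul(-50, Pow(-68, -1))) = Add(Mul(-7, Rational(1, 102)), Mul(-50, Rational(-1, 68))) = Add(Rational(-7, 102), Rational(25, 34)) = Rational(2, 3) ≈ 0.66667)
Mul(Mul(Q, Add(Mul(18, Pow(15, -1)), Mul(-87, Pow(-105, -1)))), Function('y')(0, 1)) = Mul(Mul(Rational(2, 3), Add(Mul(18, Pow(15, -1)), Mul(-87, Pow(-105, -1)))), -10) = Mul(Mul(Rational(2, 3), Add(Mul(18, Rational(1, 15)), Mul(-87, Rational(-1, 105)))), -10) = Mul(Mul(Rational(2, 3), Add(Rational(6, 5), Rational(29, 35))), -10) = Mul(Mul(Rational(2, 3), Rational(71, 35)), -10) = Mul(Rational(142, 105), -10) = Rational(-284, 21)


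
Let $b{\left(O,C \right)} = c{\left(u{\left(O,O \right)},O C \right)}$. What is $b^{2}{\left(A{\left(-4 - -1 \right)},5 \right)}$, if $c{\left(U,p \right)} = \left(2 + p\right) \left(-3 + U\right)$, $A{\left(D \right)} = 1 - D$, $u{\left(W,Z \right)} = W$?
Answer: $484$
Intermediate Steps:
$c{\left(U,p \right)} = \left(-3 + U\right) \left(2 + p\right)$
$b{\left(O,C \right)} = -6 + 2 O + C O^{2} - 3 C O$ ($b{\left(O,C \right)} = -6 - 3 O C + 2 O + O O C = -6 - 3 C O + 2 O + O C O = -6 - 3 C O + 2 O + C O^{2} = -6 + 2 O + C O^{2} - 3 C O$)
$b^{2}{\left(A{\left(-4 - -1 \right)},5 \right)} = \left(-6 + 2 \left(1 - \left(-4 - -1\right)\right) + 5 \left(1 - \left(-4 - -1\right)\right)^{2} - 15 \left(1 - \left(-4 - -1\right)\right)\right)^{2} = \left(-6 + 2 \left(1 - \left(-4 + 1\right)\right) + 5 \left(1 - \left(-4 + 1\right)\right)^{2} - 15 \left(1 - \left(-4 + 1\right)\right)\right)^{2} = \left(-6 + 2 \left(1 - -3\right) + 5 \left(1 - -3\right)^{2} - 15 \left(1 - -3\right)\right)^{2} = \left(-6 + 2 \left(1 + 3\right) + 5 \left(1 + 3\right)^{2} - 15 \left(1 + 3\right)\right)^{2} = \left(-6 + 2 \cdot 4 + 5 \cdot 4^{2} - 15 \cdot 4\right)^{2} = \left(-6 + 8 + 5 \cdot 16 - 60\right)^{2} = \left(-6 + 8 + 80 - 60\right)^{2} = 22^{2} = 484$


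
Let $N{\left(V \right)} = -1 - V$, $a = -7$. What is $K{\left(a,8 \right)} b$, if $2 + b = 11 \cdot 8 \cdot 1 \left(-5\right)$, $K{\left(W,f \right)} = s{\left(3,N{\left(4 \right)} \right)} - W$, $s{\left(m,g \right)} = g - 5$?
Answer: $1326$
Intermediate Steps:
$s{\left(m,g \right)} = -5 + g$
$K{\left(W,f \right)} = -10 - W$ ($K{\left(W,f \right)} = \left(-5 - 5\right) - W = -10 - W$)
$b = -442$ ($b = -2 + 11 \cdot 8 \cdot 1 \left(-5\right) = -2 + 11 \cdot 8 \left(-5\right) = -2 + 88 \left(-5\right) = -2 - 440 = -442$)
$K{\left(a,8 \right)} b = \left(-10 - -7\right) \left(-442\right) = \left(-10 + 7\right) \left(-442\right) = \left(-3\right) \left(-442\right) = 1326$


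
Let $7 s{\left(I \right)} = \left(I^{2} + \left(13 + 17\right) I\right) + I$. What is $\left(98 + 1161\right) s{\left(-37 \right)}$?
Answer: $\frac{279498}{7} \approx 39928.0$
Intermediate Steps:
$s{\left(I \right)} = \frac{I^{2}}{7} + \frac{31 I}{7}$ ($s{\left(I \right)} = \frac{\left(I^{2} + \left(13 + 17\right) I\right) + I}{7} = \frac{\left(I^{2} + 30 I\right) + I}{7} = \frac{I^{2} + 31 I}{7} = \frac{I^{2}}{7} + \frac{31 I}{7}$)
$\left(98 + 1161\right) s{\left(-37 \right)} = \left(98 + 1161\right) \frac{1}{7} \left(-37\right) \left(31 - 37\right) = 1259 \cdot \frac{1}{7} \left(-37\right) \left(-6\right) = 1259 \cdot \frac{222}{7} = \frac{279498}{7}$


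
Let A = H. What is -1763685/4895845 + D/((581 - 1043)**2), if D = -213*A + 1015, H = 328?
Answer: -1179375229/1727254116 ≈ -0.68280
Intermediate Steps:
A = 328
D = -68849 (D = -213*328 + 1015 = -69864 + 1015 = -68849)
-1763685/4895845 + D/((581 - 1043)**2) = -1763685/4895845 - 68849/(581 - 1043)**2 = -1763685*1/4895845 - 68849/((-462)**2) = -352737/979169 - 68849/213444 = -352737/979169 - 68849*1/213444 = -352737/979169 - 569/1764 = -1179375229/1727254116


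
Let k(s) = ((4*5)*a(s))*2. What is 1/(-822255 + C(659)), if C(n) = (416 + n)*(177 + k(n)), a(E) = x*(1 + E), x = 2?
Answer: 1/56128020 ≈ 1.7816e-8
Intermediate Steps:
a(E) = 2 + 2*E (a(E) = 2*(1 + E) = 2 + 2*E)
k(s) = 80 + 80*s (k(s) = ((4*5)*(2 + 2*s))*2 = (20*(2 + 2*s))*2 = (40 + 40*s)*2 = 80 + 80*s)
C(n) = (257 + 80*n)*(416 + n) (C(n) = (416 + n)*(177 + (80 + 80*n)) = (416 + n)*(257 + 80*n) = (257 + 80*n)*(416 + n))
1/(-822255 + C(659)) = 1/(-822255 + (106912 + 80*659² + 33537*659)) = 1/(-822255 + (106912 + 80*434281 + 22100883)) = 1/(-822255 + (106912 + 34742480 + 22100883)) = 1/(-822255 + 56950275) = 1/56128020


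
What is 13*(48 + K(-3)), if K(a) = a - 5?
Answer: 520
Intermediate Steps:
K(a) = -5 + a
13*(48 + K(-3)) = 13*(48 + (-5 - 3)) = 13*(48 - 8) = 13*40 = 520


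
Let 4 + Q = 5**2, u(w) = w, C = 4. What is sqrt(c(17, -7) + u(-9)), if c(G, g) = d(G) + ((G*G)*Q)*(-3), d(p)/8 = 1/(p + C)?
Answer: 8*I*sqrt(125517)/21 ≈ 134.97*I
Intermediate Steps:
Q = 21 (Q = -4 + 5**2 = -4 + 25 = 21)
d(p) = 8/(4 + p) (d(p) = 8/(p + 4) = 8/(4 + p))
c(G, g) = -63*G**2 + 8/(4 + G) (c(G, g) = 8/(4 + G) + ((G*G)*21)*(-3) = 8/(4 + G) + (G**2*21)*(-3) = 8/(4 + G) + (21*G**2)*(-3) = 8/(4 + G) - 63*G**2 = -63*G**2 + 8/(4 + G))
sqrt(c(17, -7) + u(-9)) = sqrt((8 - 63*17**2*(4 + 17))/(4 + 17) - 9) = sqrt((8 - 63*289*21)/21 - 9) = sqrt((8 - 382347)/21 - 9) = sqrt((1/21)*(-382339) - 9) = sqrt(-382339/21 - 9) = sqrt(-382528/21) = 8*I*sqrt(125517)/21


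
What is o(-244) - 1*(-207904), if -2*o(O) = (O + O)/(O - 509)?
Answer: 156551468/753 ≈ 2.0790e+5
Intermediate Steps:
o(O) = -O/(-509 + O) (o(O) = -(O + O)/(2*(O - 509)) = -2*O/(2*(-509 + O)) = -O/(-509 + O))
o(-244) - 1*(-207904) = -1*(-244)/(-509 - 244) - 1*(-207904) = -1*(-244)/(-753) + 207904 = -1*(-244)*(-1/753) + 207904 = -244/753 + 207904 = 156551468/753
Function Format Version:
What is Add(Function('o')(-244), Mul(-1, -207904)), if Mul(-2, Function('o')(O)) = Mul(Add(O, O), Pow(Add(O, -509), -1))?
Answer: Rational(156551468, 753) ≈ 2.0790e+5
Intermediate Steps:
Function('o')(O) = Mul(-1, O, Pow(Add(-509, O), -1)) (Function('o')(O) = Mul(Rational(-1, 2), Mul(Add(O, O), Pow(Add(O, -509), -1))) = Mul(Rational(-1, 2), Mul(Mul(2, O), Pow(Add(-509, O), -1))) = Mul(Rational(-1, 2), Mul(2, O, Pow(Add(-509, O), -1))) = Mul(-1, O, Pow(Add(-509, O), -1)))
Add(Function('o')(-244), Mul(-1, -207904)) = Add(Mul(-1, -244, Pow(Add(-509, -244), -1)), Mul(-1, -207904)) = Add(Mul(-1, -244, Pow(-753, -1)), 207904) = Add(Mul(-1, -244, Rational(-1, 753)), 207904) = Add(Rational(-244, 753), 207904) = Rational(156551468, 753)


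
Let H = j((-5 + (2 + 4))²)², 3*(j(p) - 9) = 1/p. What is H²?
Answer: 614656/81 ≈ 7588.3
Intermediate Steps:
j(p) = 9 + 1/(3*p)
H = 784/9 (H = (9 + 1/(3*((-5 + (2 + 4))²)))² = (9 + 1/(3*((-5 + 6)²)))² = (9 + 1/(3*(1²)))² = (9 + (⅓)/1)² = (9 + (⅓)*1)² = (9 + ⅓)² = (28/3)² = 784/9 ≈ 87.111)
H² = (784/9)² = 614656/81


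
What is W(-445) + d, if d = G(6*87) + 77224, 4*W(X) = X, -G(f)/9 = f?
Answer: 289659/4 ≈ 72415.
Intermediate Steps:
G(f) = -9*f
W(X) = X/4
d = 72526 (d = -54*87 + 77224 = -9*522 + 77224 = -4698 + 77224 = 72526)
W(-445) + d = (¼)*(-445) + 72526 = -445/4 + 72526 = 289659/4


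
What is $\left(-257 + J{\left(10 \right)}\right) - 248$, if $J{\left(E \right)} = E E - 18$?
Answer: $-423$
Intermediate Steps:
$J{\left(E \right)} = -18 + E^{2}$ ($J{\left(E \right)} = E^{2} - 18 = -18 + E^{2}$)
$\left(-257 + J{\left(10 \right)}\right) - 248 = \left(-257 - \left(18 - 10^{2}\right)\right) - 248 = \left(-257 + \left(-18 + 100\right)\right) - 248 = \left(-257 + 82\right) - 248 = -175 - 248 = -423$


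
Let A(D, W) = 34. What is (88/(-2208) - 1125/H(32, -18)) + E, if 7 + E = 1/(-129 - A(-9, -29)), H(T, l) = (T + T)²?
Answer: -337245515/46067712 ≈ -7.3206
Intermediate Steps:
H(T, l) = 4*T² (H(T, l) = (2*T)² = 4*T²)
E = -1142/163 (E = -7 + 1/(-129 - 1*34) = -7 + 1/(-129 - 34) = -7 + 1/(-163) = -7 - 1/163 = -1142/163 ≈ -7.0061)
(88/(-2208) - 1125/H(32, -18)) + E = (88/(-2208) - 1125/(4*32²)) - 1142/163 = (88*(-1/2208) - 1125/(4*1024)) - 1142/163 = (-11/276 - 1125/4096) - 1142/163 = -88889/282624 - 1142/163 = -337245515/46067712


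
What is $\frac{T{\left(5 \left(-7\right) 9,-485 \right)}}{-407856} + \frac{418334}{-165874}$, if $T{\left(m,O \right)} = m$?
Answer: $- \frac{28427963599}{11275451024} \approx -2.5212$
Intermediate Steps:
$\frac{T{\left(5 \left(-7\right) 9,-485 \right)}}{-407856} + \frac{418334}{-165874} = \frac{5 \left(-7\right) 9}{-407856} + \frac{418334}{-165874} = \left(-35\right) 9 \left(- \frac{1}{407856}\right) + 418334 \left(- \frac{1}{165874}\right) = \left(-315\right) \left(- \frac{1}{407856}\right) - \frac{209167}{82937} = \frac{105}{135952} - \frac{209167}{82937} = - \frac{28427963599}{11275451024}$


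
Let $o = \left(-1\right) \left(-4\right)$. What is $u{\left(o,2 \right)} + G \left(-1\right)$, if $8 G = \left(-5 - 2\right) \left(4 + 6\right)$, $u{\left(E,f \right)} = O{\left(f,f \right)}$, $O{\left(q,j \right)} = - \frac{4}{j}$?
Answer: $\frac{27}{4} \approx 6.75$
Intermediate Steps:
$o = 4$
$u{\left(E,f \right)} = - \frac{4}{f}$
$G = - \frac{35}{4}$ ($G = \frac{\left(-5 - 2\right) \left(4 + 6\right)}{8} = \frac{\left(-7\right) 10}{8} = \frac{1}{8} \left(-70\right) = - \frac{35}{4} \approx -8.75$)
$u{\left(o,2 \right)} + G \left(-1\right) = - \frac{4}{2} - - \frac{35}{4} = \left(-4\right) \frac{1}{2} + \frac{35}{4} = -2 + \frac{35}{4} = \frac{27}{4}$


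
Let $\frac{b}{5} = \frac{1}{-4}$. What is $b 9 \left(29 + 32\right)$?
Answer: $- \frac{2745}{4} \approx -686.25$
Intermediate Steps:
$b = - \frac{5}{4}$ ($b = \frac{5}{-4} = 5 \left(- \frac{1}{4}\right) = - \frac{5}{4} \approx -1.25$)
$b 9 \left(29 + 32\right) = - \frac{5 \cdot 9 \left(29 + 32\right)}{4} = - \frac{5 \cdot 9 \cdot 61}{4} = \left(- \frac{5}{4}\right) 549 = - \frac{2745}{4}$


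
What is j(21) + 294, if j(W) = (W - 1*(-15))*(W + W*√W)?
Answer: 1050 + 756*√21 ≈ 4514.4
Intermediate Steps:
j(W) = (15 + W)*(W + W^(3/2)) (j(W) = (W + 15)*(W + W^(3/2)) = (15 + W)*(W + W^(3/2)))
j(21) + 294 = (21² + 21^(5/2) + 15*21 + 15*21^(3/2)) + 294 = (441 + 441*√21 + 315 + 15*(21*√21)) + 294 = (441 + 441*√21 + 315 + 315*√21) + 294 = (756 + 756*√21) + 294 = 1050 + 756*√21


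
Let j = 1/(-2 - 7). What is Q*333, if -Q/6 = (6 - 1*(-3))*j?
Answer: 1998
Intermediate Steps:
j = -⅑ (j = 1/(-9) = -⅑ ≈ -0.11111)
Q = 6 (Q = -6*(6 - 1*(-3))*(-1)/9 = -6*(6 + 3)*(-1)/9 = -54*(-1)/9 = -6*(-1) = 6)
Q*333 = 6*333 = 1998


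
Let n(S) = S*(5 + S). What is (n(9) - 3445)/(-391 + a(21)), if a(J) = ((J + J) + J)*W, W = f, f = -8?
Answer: 3319/895 ≈ 3.7084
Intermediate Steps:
W = -8
a(J) = -24*J (a(J) = ((J + J) + J)*(-8) = (2*J + J)*(-8) = (3*J)*(-8) = -24*J)
(n(9) - 3445)/(-391 + a(21)) = (9*(5 + 9) - 3445)/(-391 - 24*21) = (9*14 - 3445)/(-391 - 504) = (126 - 3445)/(-895) = -3319*(-1/895) = 3319/895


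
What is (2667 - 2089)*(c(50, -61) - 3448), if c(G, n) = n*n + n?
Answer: 122536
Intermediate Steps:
c(G, n) = n + n² (c(G, n) = n² + n = n + n²)
(2667 - 2089)*(c(50, -61) - 3448) = (2667 - 2089)*(-61*(1 - 61) - 3448) = 578*(-61*(-60) - 3448) = 578*(3660 - 3448) = 578*212 = 122536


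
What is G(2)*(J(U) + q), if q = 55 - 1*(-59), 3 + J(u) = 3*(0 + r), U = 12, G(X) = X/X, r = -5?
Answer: 96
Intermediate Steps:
G(X) = 1
J(u) = -18 (J(u) = -3 + 3*(0 - 5) = -3 + 3*(-5) = -3 - 15 = -18)
q = 114 (q = 55 + 59 = 114)
G(2)*(J(U) + q) = 1*(-18 + 114) = 1*96 = 96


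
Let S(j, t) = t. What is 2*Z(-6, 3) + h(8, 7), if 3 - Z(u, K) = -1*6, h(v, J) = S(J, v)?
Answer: 26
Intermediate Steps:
h(v, J) = v
Z(u, K) = 9 (Z(u, K) = 3 - (-1)*6 = 3 - 1*(-6) = 3 + 6 = 9)
2*Z(-6, 3) + h(8, 7) = 2*9 + 8 = 18 + 8 = 26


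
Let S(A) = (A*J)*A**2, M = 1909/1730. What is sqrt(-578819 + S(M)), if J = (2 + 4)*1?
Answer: I*sqrt(1296167568976794245)/1496450 ≈ 760.8*I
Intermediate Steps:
M = 1909/1730 (M = 1909*(1/1730) = 1909/1730 ≈ 1.1035)
J = 6 (J = 6*1 = 6)
S(A) = 6*A**3 (S(A) = (A*6)*A**2 = (6*A)*A**2 = 6*A**3)
sqrt(-578819 + S(M)) = sqrt(-578819 + 6*(1909/1730)**3) = sqrt(-578819 + 6*(6956932429/5177717000)) = sqrt(-578819 + 20870797287/2588858500) = sqrt(-1498459617314213/2588858500) = I*sqrt(1296167568976794245)/1496450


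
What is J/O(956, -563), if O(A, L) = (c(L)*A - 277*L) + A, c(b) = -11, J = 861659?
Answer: 861659/146391 ≈ 5.8860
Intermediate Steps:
O(A, L) = -277*L - 10*A (O(A, L) = (-11*A - 277*L) + A = (-277*L - 11*A) + A = -277*L - 10*A)
J/O(956, -563) = 861659/(-277*(-563) - 10*956) = 861659/(155951 - 9560) = 861659/146391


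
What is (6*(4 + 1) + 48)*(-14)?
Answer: -1092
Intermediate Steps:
(6*(4 + 1) + 48)*(-14) = (6*5 + 48)*(-14) = (30 + 48)*(-14) = 78*(-14) = -1092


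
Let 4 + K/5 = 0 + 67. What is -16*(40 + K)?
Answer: -5680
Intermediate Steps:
K = 315 (K = -20 + 5*(0 + 67) = -20 + 5*67 = -20 + 335 = 315)
-16*(40 + K) = -16*(40 + 315) = -16*355 = -5680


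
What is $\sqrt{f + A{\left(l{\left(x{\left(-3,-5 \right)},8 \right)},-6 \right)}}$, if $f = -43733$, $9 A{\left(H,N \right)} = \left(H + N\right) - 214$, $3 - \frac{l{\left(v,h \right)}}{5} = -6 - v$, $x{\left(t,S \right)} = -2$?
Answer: $\frac{i \sqrt{393782}}{3} \approx 209.17 i$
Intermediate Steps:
$l{\left(v,h \right)} = 45 + 5 v$ ($l{\left(v,h \right)} = 15 - 5 \left(-6 - v\right) = 15 + \left(30 + 5 v\right) = 45 + 5 v$)
$A{\left(H,N \right)} = - \frac{214}{9} + \frac{H}{9} + \frac{N}{9}$ ($A{\left(H,N \right)} = \frac{\left(H + N\right) - 214}{9} = \frac{-214 + H + N}{9} = - \frac{214}{9} + \frac{H}{9} + \frac{N}{9}$)
$\sqrt{f + A{\left(l{\left(x{\left(-3,-5 \right)},8 \right)},-6 \right)}} = \sqrt{-43733 + \left(- \frac{214}{9} + \frac{45 + 5 \left(-2\right)}{9} + \frac{1}{9} \left(-6\right)\right)} = \sqrt{-43733 - \left(\frac{220}{9} - \frac{45 - 10}{9}\right)} = \sqrt{-43733 - \frac{185}{9}} = \sqrt{- \frac{393782}{9}} = \frac{i \sqrt{393782}}{3}$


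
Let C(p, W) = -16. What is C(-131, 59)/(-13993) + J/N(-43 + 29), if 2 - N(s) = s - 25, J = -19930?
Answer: -278879834/573713 ≈ -486.10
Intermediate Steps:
N(s) = 27 - s (N(s) = 2 - (s - 25) = 2 - (-25 + s) = 2 + (25 - s) = 27 - s)
C(-131, 59)/(-13993) + J/N(-43 + 29) = -16/(-13993) - 19930/(27 - (-43 + 29)) = -16*(-1/13993) - 19930/(27 - 1*(-14)) = 16/13993 - 19930/(27 + 14) = 16/13993 - 19930/41 = -278879834/573713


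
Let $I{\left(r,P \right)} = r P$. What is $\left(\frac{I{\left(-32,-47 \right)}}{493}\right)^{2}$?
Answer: $\frac{2262016}{243049} \approx 9.3068$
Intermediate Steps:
$I{\left(r,P \right)} = P r$
$\left(\frac{I{\left(-32,-47 \right)}}{493}\right)^{2} = \left(\frac{\left(-47\right) \left(-32\right)}{493}\right)^{2} = \left(1504 \cdot \frac{1}{493}\right)^{2} = \left(\frac{1504}{493}\right)^{2} = \frac{2262016}{243049}$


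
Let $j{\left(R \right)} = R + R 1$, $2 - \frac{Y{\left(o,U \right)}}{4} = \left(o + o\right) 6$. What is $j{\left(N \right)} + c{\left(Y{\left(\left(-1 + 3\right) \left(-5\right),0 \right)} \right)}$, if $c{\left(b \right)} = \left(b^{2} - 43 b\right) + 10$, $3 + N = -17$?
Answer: $217130$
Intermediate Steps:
$Y{\left(o,U \right)} = 8 - 48 o$ ($Y{\left(o,U \right)} = 8 - 4 \left(o + o\right) 6 = 8 - 4 \cdot 2 o 6 = 8 - 4 \cdot 12 o = 8 - 48 o$)
$N = -20$ ($N = -3 - 17 = -20$)
$j{\left(R \right)} = 2 R$ ($j{\left(R \right)} = R + R = 2 R$)
$c{\left(b \right)} = 10 + b^{2} - 43 b$
$j{\left(N \right)} + c{\left(Y{\left(\left(-1 + 3\right) \left(-5\right),0 \right)} \right)} = 2 \left(-20\right) + \left(10 + \left(8 - 48 \left(-1 + 3\right) \left(-5\right)\right)^{2} - 43 \left(8 - 48 \left(-1 + 3\right) \left(-5\right)\right)\right) = -40 + \left(10 + \left(8 - 48 \cdot 2 \left(-5\right)\right)^{2} - 43 \left(8 - 48 \cdot 2 \left(-5\right)\right)\right) = -40 + \left(10 + \left(8 - -480\right)^{2} - 43 \left(8 - -480\right)\right) = -40 + \left(10 + \left(8 + 480\right)^{2} - 43 \left(8 + 480\right)\right) = -40 + \left(10 + 488^{2} - 20984\right) = -40 + \left(10 + 238144 - 20984\right) = -40 + 217170 = 217130$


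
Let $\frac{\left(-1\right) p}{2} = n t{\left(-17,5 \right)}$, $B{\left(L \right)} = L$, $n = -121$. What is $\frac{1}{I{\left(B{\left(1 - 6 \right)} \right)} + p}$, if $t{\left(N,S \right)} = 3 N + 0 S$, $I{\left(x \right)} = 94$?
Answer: $- \frac{1}{12248} \approx -8.1646 \cdot 10^{-5}$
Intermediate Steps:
$t{\left(N,S \right)} = 3 N$ ($t{\left(N,S \right)} = 3 N + 0 = 3 N$)
$p = -12342$ ($p = - 2 \left(- 121 \cdot 3 \left(-17\right)\right) = - 2 \left(\left(-121\right) \left(-51\right)\right) = \left(-2\right) 6171 = -12342$)
$\frac{1}{I{\left(B{\left(1 - 6 \right)} \right)} + p} = \frac{1}{94 - 12342} = \frac{1}{-12248} = - \frac{1}{12248}$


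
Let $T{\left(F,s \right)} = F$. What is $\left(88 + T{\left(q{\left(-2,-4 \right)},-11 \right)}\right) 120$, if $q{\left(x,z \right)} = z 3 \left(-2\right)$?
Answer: $13440$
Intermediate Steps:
$q{\left(x,z \right)} = - 6 z$ ($q{\left(x,z \right)} = 3 z \left(-2\right) = - 6 z$)
$\left(88 + T{\left(q{\left(-2,-4 \right)},-11 \right)}\right) 120 = \left(88 - -24\right) 120 = \left(88 + 24\right) 120 = 112 \cdot 120 = 13440$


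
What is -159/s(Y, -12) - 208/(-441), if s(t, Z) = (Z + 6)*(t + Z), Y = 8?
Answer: -21709/3528 ≈ -6.1533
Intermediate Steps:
s(t, Z) = (6 + Z)*(Z + t)
-159/s(Y, -12) - 208/(-441) = -159/((-12)² + 6*(-12) + 6*8 - 12*8) - 208/(-441) = -159/(144 - 72 + 48 - 96) - 208*(-1/441) = -159/24 + 208/441 = -159*1/24 + 208/441 = -53/8 + 208/441 = -21709/3528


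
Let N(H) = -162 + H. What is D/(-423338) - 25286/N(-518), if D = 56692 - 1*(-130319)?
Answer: 2644339297/71967460 ≈ 36.744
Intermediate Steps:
D = 187011 (D = 56692 + 130319 = 187011)
D/(-423338) - 25286/N(-518) = 187011/(-423338) - 25286/(-162 - 518) = 187011*(-1/423338) - 25286/(-680) = -187011/423338 - 25286*(-1/680) = -187011/423338 + 12643/340 = 2644339297/71967460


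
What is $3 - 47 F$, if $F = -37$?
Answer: $1742$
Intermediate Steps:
$3 - 47 F = 3 - -1739 = 3 + 1739 = 1742$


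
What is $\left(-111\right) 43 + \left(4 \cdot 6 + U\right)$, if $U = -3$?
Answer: $-4752$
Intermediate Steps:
$\left(-111\right) 43 + \left(4 \cdot 6 + U\right) = \left(-111\right) 43 + \left(4 \cdot 6 - 3\right) = -4773 + \left(24 - 3\right) = -4773 + 21 = -4752$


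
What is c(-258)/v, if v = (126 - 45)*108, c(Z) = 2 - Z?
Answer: 65/2187 ≈ 0.029721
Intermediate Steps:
v = 8748 (v = 81*108 = 8748)
c(-258)/v = (2 - 1*(-258))/8748 = (2 + 258)*(1/8748) = 260*(1/8748) = 65/2187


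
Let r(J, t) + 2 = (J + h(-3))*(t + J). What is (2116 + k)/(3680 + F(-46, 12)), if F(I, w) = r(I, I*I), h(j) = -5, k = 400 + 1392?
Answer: -977/25473 ≈ -0.038354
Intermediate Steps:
k = 1792
r(J, t) = -2 + (-5 + J)*(J + t) (r(J, t) = -2 + (J - 5)*(t + J) = -2 + (-5 + J)*(J + t))
F(I, w) = -2 + I³ - 5*I - 4*I² (F(I, w) = -2 + I² - 5*I - 5*I*I + I*(I*I) = -2 + I² - 5*I - 5*I² + I*I² = -2 + I² - 5*I - 5*I² + I³ = -2 + I³ - 5*I - 4*I²)
(2116 + k)/(3680 + F(-46, 12)) = (2116 + 1792)/(3680 + (-2 + (-46)³ - 5*(-46) - 4*(-46)²)) = 3908/(3680 + (-2 - 97336 + 230 - 4*2116)) = 3908/(3680 + (-2 - 97336 + 230 - 8464)) = 3908/(3680 - 105572) = 3908/(-101892) = 3908*(-1/101892) = -977/25473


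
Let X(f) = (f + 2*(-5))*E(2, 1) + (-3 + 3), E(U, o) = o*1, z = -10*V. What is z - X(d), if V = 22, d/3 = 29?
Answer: -297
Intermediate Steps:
d = 87 (d = 3*29 = 87)
z = -220 (z = -10*22 = -220)
E(U, o) = o
X(f) = -10 + f (X(f) = (f + 2*(-5))*1 + (-3 + 3) = (f - 10)*1 + 0 = (-10 + f)*1 + 0 = (-10 + f) + 0 = -10 + f)
z - X(d) = -220 - (-10 + 87) = -220 - 1*77 = -220 - 77 = -297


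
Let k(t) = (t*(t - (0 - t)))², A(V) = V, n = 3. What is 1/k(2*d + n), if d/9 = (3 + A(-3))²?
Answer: 1/324 ≈ 0.0030864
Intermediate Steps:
d = 0 (d = 9*(3 - 3)² = 9*0² = 9*0 = 0)
k(t) = 4*t⁴ (k(t) = (t*(t - (-1)*t))² = (t*(t + t))² = (t*(2*t))² = (2*t²)² = 4*t⁴)
1/k(2*d + n) = 1/(4*(2*0 + 3)⁴) = 1/(4*(0 + 3)⁴) = 1/(4*3⁴) = 1/(4*81) = 1/324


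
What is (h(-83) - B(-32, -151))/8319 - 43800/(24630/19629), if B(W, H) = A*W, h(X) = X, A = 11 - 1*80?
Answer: -238410611371/6829899 ≈ -34907.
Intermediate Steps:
A = -69 (A = 11 - 80 = -69)
B(W, H) = -69*W
(h(-83) - B(-32, -151))/8319 - 43800/(24630/19629) = (-83 - (-69)*(-32))/8319 - 43800/(24630/19629) = (-83 - 1*2208)*(1/8319) - 43800/(24630*(1/19629)) = (-83 - 2208)*(1/8319) - 43800/8210/6543 = -2291*1/8319 - 43800*6543/8210 = -2291/8319 - 28658340/821 = -238410611371/6829899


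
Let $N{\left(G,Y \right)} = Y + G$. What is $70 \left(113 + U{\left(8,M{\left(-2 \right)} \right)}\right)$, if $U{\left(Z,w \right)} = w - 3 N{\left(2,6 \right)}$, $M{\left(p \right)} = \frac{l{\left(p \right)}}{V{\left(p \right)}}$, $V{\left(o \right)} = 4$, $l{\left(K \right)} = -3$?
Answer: $\frac{12355}{2} \approx 6177.5$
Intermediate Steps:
$N{\left(G,Y \right)} = G + Y$
$M{\left(p \right)} = - \frac{3}{4}$
$U{\left(Z,w \right)} = -24 + w$ ($U{\left(Z,w \right)} = w - 3 \left(2 + 6\right) = w - 24 = -24 + w$)
$70 \left(113 + U{\left(8,M{\left(-2 \right)} \right)}\right) = 70 \left(113 - \frac{99}{4}\right) = 70 \cdot \frac{353}{4} = \frac{12355}{2}$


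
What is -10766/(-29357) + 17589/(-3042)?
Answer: -12400259/2289846 ≈ -5.4153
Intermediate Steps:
-10766/(-29357) + 17589/(-3042) = -10766*(-1/29357) + 17589*(-1/3042) = 10766/29357 - 451/78 = -12400259/2289846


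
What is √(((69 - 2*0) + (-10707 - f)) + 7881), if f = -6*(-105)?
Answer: I*√3387 ≈ 58.198*I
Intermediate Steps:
f = 630
√(((69 - 2*0) + (-10707 - f)) + 7881) = √(((69 - 2*0) + (-10707 - 1*630)) + 7881) = √(((69 + 0) + (-10707 - 630)) + 7881) = √((69 - 11337) + 7881) = √(-11268 + 7881) = √(-3387) = I*√3387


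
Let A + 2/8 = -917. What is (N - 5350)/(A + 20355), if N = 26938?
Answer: 28784/25917 ≈ 1.1106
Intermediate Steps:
A = -3669/4 (A = -¼ - 917 = -3669/4 ≈ -917.25)
(N - 5350)/(A + 20355) = (26938 - 5350)/(-3669/4 + 20355) = 21588/(77751/4) = 21588*(4/77751) = 28784/25917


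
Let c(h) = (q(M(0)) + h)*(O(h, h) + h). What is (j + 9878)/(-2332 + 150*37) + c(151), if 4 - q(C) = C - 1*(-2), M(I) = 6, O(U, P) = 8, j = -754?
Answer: 37611719/1609 ≈ 23376.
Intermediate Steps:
q(C) = 2 - C (q(C) = 4 - (C - 1*(-2)) = 4 - (C + 2) = 4 - (2 + C) = 4 + (-2 - C) = 2 - C)
c(h) = (-4 + h)*(8 + h) (c(h) = ((2 - 1*6) + h)*(8 + h) = ((2 - 6) + h)*(8 + h) = (-4 + h)*(8 + h))
(j + 9878)/(-2332 + 150*37) + c(151) = (-754 + 9878)/(-2332 + 150*37) + (-32 + 151**2 + 4*151) = 9124/(-2332 + 5550) + (-32 + 22801 + 604) = 9124/3218 + 23373 = 9124*(1/3218) + 23373 = 4562/1609 + 23373 = 37611719/1609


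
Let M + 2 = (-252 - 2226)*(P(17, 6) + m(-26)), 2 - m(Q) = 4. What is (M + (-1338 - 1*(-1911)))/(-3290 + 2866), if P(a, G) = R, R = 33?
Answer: 76247/424 ≈ 179.83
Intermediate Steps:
m(Q) = -2 (m(Q) = 2 - 1*4 = 2 - 4 = -2)
P(a, G) = 33
M = -76820 (M = -2 + (-252 - 2226)*(33 - 2) = -2 - 2478*31 = -2 - 76818 = -76820)
(M + (-1338 - 1*(-1911)))/(-3290 + 2866) = (-76820 + (-1338 - 1*(-1911)))/(-3290 + 2866) = (-76820 + (-1338 + 1911))/(-424) = (-76820 + 573)*(-1/424) = -76247*(-1/424) = 76247/424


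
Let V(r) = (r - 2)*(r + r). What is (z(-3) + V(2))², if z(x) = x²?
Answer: 81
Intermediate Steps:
V(r) = 2*r*(-2 + r) (V(r) = (-2 + r)*(2*r) = 2*r*(-2 + r))
(z(-3) + V(2))² = ((-3)² + 2*2*(-2 + 2))² = (9 + 2*2*0)² = (9 + 0)² = 9² = 81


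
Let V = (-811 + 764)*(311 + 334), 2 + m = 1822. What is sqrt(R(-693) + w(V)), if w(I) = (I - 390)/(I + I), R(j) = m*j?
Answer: I*sqrt(20606159948666)/4042 ≈ 1123.1*I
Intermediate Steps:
m = 1820 (m = -2 + 1822 = 1820)
V = -30315 (V = -47*645 = -30315)
R(j) = 1820*j
w(I) = (-390 + I)/(2*I) (w(I) = (-390 + I)/((2*I)) = (-390 + I)*(1/(2*I)) = (-390 + I)/(2*I))
sqrt(R(-693) + w(V)) = sqrt(1820*(-693) + (1/2)*(-390 - 30315)/(-30315)) = sqrt(-1261260 + (1/2)*(-1/30315)*(-30705)) = sqrt(-1261260 + 2047/4042) = sqrt(-5098010873/4042) = I*sqrt(20606159948666)/4042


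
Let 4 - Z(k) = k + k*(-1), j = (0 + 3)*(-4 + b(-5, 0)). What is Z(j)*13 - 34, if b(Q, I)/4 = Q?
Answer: 18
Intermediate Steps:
b(Q, I) = 4*Q
j = -72 (j = (0 + 3)*(-4 + 4*(-5)) = 3*(-4 - 20) = 3*(-24) = -72)
Z(k) = 4 (Z(k) = 4 - (k + k*(-1)) = 4 - (k - k) = 4 - 1*0 = 4 + 0 = 4)
Z(j)*13 - 34 = 4*13 - 34 = 52 - 34 = 18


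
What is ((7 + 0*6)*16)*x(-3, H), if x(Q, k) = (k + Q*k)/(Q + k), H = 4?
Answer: -896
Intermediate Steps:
x(Q, k) = (k + Q*k)/(Q + k)
((7 + 0*6)*16)*x(-3, H) = ((7 + 0*6)*16)*(4*(1 - 3)/(-3 + 4)) = ((7 + 0)*16)*(4*(-2)/1) = (7*16)*(4*1*(-2)) = 112*(-8) = -896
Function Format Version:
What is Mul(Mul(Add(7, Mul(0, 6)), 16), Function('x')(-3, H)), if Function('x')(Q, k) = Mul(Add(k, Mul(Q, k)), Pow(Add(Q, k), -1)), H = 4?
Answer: -896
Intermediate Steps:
Function('x')(Q, k) = Mul(Pow(Add(Q, k), -1), Add(k, Mul(Q, k)))
Mul(Mul(Add(7, Mul(0, 6)), 16), Function('x')(-3, H)) = Mul(Mul(Add(7, Mul(0, 6)), 16), Mul(4, Pow(Add(-3, 4), -1), Add(1, -3))) = Mul(Mul(Add(7, 0), 16), Mul(4, Pow(1, -1), -2)) = Mul(Mul(7, 16), Mul(4, 1, -2)) = Mul(112, -8) = -896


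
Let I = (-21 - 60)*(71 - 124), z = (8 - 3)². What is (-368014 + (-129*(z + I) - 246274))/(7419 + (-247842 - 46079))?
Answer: 585655/143251 ≈ 4.0883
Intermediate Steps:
z = 25 (z = 5² = 25)
I = 4293 (I = -81*(-53) = 4293)
(-368014 + (-129*(z + I) - 246274))/(7419 + (-247842 - 46079)) = (-368014 + (-129*(25 + 4293) - 246274))/(7419 + (-247842 - 46079)) = (-368014 + (-129*4318 - 246274))/(7419 - 293921) = (-368014 + (-557022 - 246274))/(-286502) = (-368014 - 803296)*(-1/286502) = -1171310*(-1/286502) = 585655/143251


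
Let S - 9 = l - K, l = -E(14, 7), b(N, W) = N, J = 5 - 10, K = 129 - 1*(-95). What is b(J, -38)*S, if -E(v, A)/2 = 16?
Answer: 915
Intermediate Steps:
E(v, A) = -32 (E(v, A) = -2*16 = -32)
K = 224 (K = 129 + 95 = 224)
J = -5
l = 32 (l = -1*(-32) = 32)
S = -183 (S = 9 + (32 - 1*224) = 9 + (32 - 224) = 9 - 192 = -183)
b(J, -38)*S = -5*(-183) = 915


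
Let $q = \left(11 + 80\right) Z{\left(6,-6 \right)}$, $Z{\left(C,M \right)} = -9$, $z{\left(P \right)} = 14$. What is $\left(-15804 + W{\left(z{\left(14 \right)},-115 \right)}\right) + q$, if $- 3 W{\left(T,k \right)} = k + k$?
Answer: $- \frac{49639}{3} \approx -16546.0$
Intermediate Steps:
$W{\left(T,k \right)} = - \frac{2 k}{3}$ ($W{\left(T,k \right)} = - \frac{k + k}{3} = - \frac{2 k}{3}$)
$q = -819$ ($q = \left(11 + 80\right) \left(-9\right) = 91 \left(-9\right) = -819$)
$\left(-15804 + W{\left(z{\left(14 \right)},-115 \right)}\right) + q = \left(-15804 - - \frac{230}{3}\right) - 819 = \left(-15804 + \frac{230}{3}\right) - 819 = - \frac{47182}{3} - 819 = - \frac{49639}{3}$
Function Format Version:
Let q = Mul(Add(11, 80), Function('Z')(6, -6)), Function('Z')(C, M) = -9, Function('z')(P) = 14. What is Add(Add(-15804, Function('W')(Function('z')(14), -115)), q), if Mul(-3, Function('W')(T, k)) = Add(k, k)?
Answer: Rational(-49639, 3) ≈ -16546.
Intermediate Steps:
Function('W')(T, k) = Mul(Rational(-2, 3), k) (Function('W')(T, k) = Mul(Rational(-1, 3), Add(k, k)) = Mul(Rational(-1, 3), Mul(2, k)) = Mul(Rational(-2, 3), k))
q = -819 (q = Mul(Add(11, 80), -9) = Mul(91, -9) = -819)
Add(Add(-15804, Function('W')(Function('z')(14), -115)), q) = Add(Add(-15804, Mul(Rational(-2, 3), -115)), -819) = Add(Add(-15804, Rational(230, 3)), -819) = Add(Rational(-47182, 3), -819) = Rational(-49639, 3)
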